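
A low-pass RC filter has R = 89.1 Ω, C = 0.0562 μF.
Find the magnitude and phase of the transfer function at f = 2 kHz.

Step 1 — Angular frequency: ω = 2π·2000 = 1.257e+04 rad/s.
Step 2 — Transfer function: H(jω) = 1/(1 + jωRC).
Step 3 — Denominator: 1 + jωRC = 1 + j·1.257e+04·89.1·5.62e-08 = 1 + j0.06293.
Step 4 — H = 0.9961 - j0.06268.
Step 5 — Magnitude: |H| = 0.998 (-0.0 dB); phase: φ = -3.6°.

|H| = 0.998 (-0.0 dB), φ = -3.6°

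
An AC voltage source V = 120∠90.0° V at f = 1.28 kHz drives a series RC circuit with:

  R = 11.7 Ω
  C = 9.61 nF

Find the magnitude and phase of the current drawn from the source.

Step 1 — Angular frequency: ω = 2π·f = 2π·1280 = 8042 rad/s.
Step 2 — Component impedances:
  R: Z = R = 11.7 Ω
  C: Z = 1/(jωC) = -j/(ω·C) = 0 - j1.294e+04 Ω
Step 3 — Series combination: Z_total = R + C = 11.7 - j1.294e+04 Ω = 1.294e+04∠-89.9° Ω.
Step 4 — Source phasor: V = 120∠90.0° V = 0 + j120 V.
Step 5 — Ohm's law: I = V / Z_total = (0 + j120) / (11.7 - j1.294e+04) = -0.009275 + j8.387e-06 A.
Step 6 — Convert to polar: |I| = 0.009275 A, ∠I = 179.9°.

I = 0.009275∠179.9° A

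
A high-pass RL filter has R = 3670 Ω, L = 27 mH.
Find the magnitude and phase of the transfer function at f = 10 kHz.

Step 1 — Angular frequency: ω = 2π·1e+04 = 6.283e+04 rad/s.
Step 2 — Transfer function: H(jω) = jωL/(R + jωL).
Step 3 — Numerator jωL = j·1696; denominator R + jωL = 3670 + j1696.
Step 4 — H = 0.1761 + j0.3809.
Step 5 — Magnitude: |H| = 0.4196 (-7.5 dB); phase: φ = 65.2°.

|H| = 0.4196 (-7.5 dB), φ = 65.2°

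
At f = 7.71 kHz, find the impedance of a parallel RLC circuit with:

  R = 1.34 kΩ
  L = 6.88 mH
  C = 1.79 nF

Step 1 — Angular frequency: ω = 2π·f = 2π·7710 = 4.844e+04 rad/s.
Step 2 — Component impedances:
  R: Z = R = 1340 Ω
  L: Z = jωL = j·4.844e+04·0.00688 = 0 + j333.3 Ω
  C: Z = 1/(jωC) = -j/(ω·C) = 0 - j1.153e+04 Ω
Step 3 — Parallel combination: 1/Z_total = 1/R + 1/L + 1/C; Z_total = 82.49 + j322.1 Ω = 332.5∠75.6° Ω.

Z = 82.49 + j322.1 Ω = 332.5∠75.6° Ω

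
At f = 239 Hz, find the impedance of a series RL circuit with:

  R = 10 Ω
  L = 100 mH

Step 1 — Angular frequency: ω = 2π·f = 2π·239 = 1502 rad/s.
Step 2 — Component impedances:
  R: Z = R = 10 Ω
  L: Z = jωL = j·1502·0.1 = 0 + j150.2 Ω
Step 3 — Series combination: Z_total = R + L = 10 + j150.2 Ω = 150.5∠86.2° Ω.

Z = 10 + j150.2 Ω = 150.5∠86.2° Ω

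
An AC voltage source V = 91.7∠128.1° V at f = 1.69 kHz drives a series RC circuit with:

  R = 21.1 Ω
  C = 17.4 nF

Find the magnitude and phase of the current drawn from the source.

Step 1 — Angular frequency: ω = 2π·f = 2π·1690 = 1.062e+04 rad/s.
Step 2 — Component impedances:
  R: Z = R = 21.1 Ω
  C: Z = 1/(jωC) = -j/(ω·C) = 0 - j5412 Ω
Step 3 — Series combination: Z_total = R + C = 21.1 - j5412 Ω = 5412∠-89.8° Ω.
Step 4 — Source phasor: V = 91.7∠128.1° V = -56.58 + j72.16 V.
Step 5 — Ohm's law: I = V / Z_total = (-56.58 + j72.16) / (21.1 - j5412) = -0.01337 - j0.0104 A.
Step 6 — Convert to polar: |I| = 0.01694 A, ∠I = -142.1°.

I = 0.01694∠-142.1° A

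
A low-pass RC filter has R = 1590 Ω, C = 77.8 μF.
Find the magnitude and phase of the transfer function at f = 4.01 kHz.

Step 1 — Angular frequency: ω = 2π·4010 = 2.52e+04 rad/s.
Step 2 — Transfer function: H(jω) = 1/(1 + jωRC).
Step 3 — Denominator: 1 + jωRC = 1 + j·2.52e+04·1590·7.78e-05 = 1 + j3117.
Step 4 — H = 1.029e-07 - j0.0003208.
Step 5 — Magnitude: |H| = 0.0003208 (-69.9 dB); phase: φ = -90.0°.

|H| = 0.0003208 (-69.9 dB), φ = -90.0°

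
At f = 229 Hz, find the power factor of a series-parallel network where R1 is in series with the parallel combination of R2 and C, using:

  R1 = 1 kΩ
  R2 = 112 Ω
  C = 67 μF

Step 1 — Angular frequency: ω = 2π·f = 2π·229 = 1439 rad/s.
Step 2 — Component impedances:
  R1: Z = R = 1000 Ω
  R2: Z = R = 112 Ω
  C: Z = 1/(jωC) = -j/(ω·C) = 0 - j10.37 Ω
Step 3 — Parallel branch: R2 || C = 1/(1/R2 + 1/C) = 0.9526 - j10.28 Ω.
Step 4 — Series with R1: Z_total = R1 + (R2 || C) = 1001 - j10.28 Ω = 1001∠-0.6° Ω.
Step 5 — Power factor: PF = cos(φ) = Re(Z)/|Z| = 1000.95/1001.01 = 0.9999.
Step 6 — Type: Im(Z) = -10.28 ⇒ leading (phase φ = -0.6°).

PF = 0.9999 (leading, φ = -0.6°)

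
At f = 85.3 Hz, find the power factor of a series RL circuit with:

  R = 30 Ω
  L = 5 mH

Step 1 — Angular frequency: ω = 2π·f = 2π·85.3 = 536 rad/s.
Step 2 — Component impedances:
  R: Z = R = 30 Ω
  L: Z = jωL = j·536·0.005 = 0 + j2.68 Ω
Step 3 — Series combination: Z_total = R + L = 30 + j2.68 Ω = 30.12∠5.1° Ω.
Step 4 — Power factor: PF = cos(φ) = Re(Z)/|Z| = 30/30.12 = 0.996.
Step 5 — Type: Im(Z) = 2.68 ⇒ lagging (phase φ = 5.1°).

PF = 0.996 (lagging, φ = 5.1°)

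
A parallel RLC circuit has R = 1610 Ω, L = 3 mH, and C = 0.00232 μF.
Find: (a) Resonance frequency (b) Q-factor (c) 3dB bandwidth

Step 1 — Resonance: ω₀ = 1/√(LC) = 1/√(0.003·2.32e-09) = 3.79e+05 rad/s.
Step 2 — f₀ = ω₀/(2π) = 6.033e+04 Hz.
Step 3 — Parallel Q: Q = R/(ω₀L) = 1610/(3.79e+05·0.003) = 1.416.
Step 4 — Bandwidth: Δω = ω₀/Q = 2.677e+05 rad/s; BW = Δω/(2π) = 4.261e+04 Hz.

(a) f₀ = 6.033e+04 Hz  (b) Q = 1.416  (c) BW = 4.261e+04 Hz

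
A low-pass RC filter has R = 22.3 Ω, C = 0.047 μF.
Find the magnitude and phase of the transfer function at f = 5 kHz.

Step 1 — Angular frequency: ω = 2π·5000 = 3.142e+04 rad/s.
Step 2 — Transfer function: H(jω) = 1/(1 + jωRC).
Step 3 — Denominator: 1 + jωRC = 1 + j·3.142e+04·22.3·4.7e-08 = 1 + j0.03293.
Step 4 — H = 0.9989 - j0.03289.
Step 5 — Magnitude: |H| = 0.9995 (-0.0 dB); phase: φ = -1.9°.

|H| = 0.9995 (-0.0 dB), φ = -1.9°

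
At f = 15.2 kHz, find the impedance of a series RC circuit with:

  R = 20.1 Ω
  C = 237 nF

Step 1 — Angular frequency: ω = 2π·f = 2π·1.52e+04 = 9.55e+04 rad/s.
Step 2 — Component impedances:
  R: Z = R = 20.1 Ω
  C: Z = 1/(jωC) = -j/(ω·C) = 0 - j44.18 Ω
Step 3 — Series combination: Z_total = R + C = 20.1 - j44.18 Ω = 48.54∠-65.5° Ω.

Z = 20.1 - j44.18 Ω = 48.54∠-65.5° Ω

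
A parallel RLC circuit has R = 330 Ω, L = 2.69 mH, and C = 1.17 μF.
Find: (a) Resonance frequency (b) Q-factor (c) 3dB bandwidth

Step 1 — Resonance: ω₀ = 1/√(LC) = 1/√(0.00269·1.17e-06) = 1.783e+04 rad/s.
Step 2 — f₀ = ω₀/(2π) = 2837 Hz.
Step 3 — Parallel Q: Q = R/(ω₀L) = 330/(1.783e+04·0.00269) = 6.882.
Step 4 — Bandwidth: Δω = ω₀/Q = 2590 rad/s; BW = Δω/(2π) = 412.2 Hz.

(a) f₀ = 2837 Hz  (b) Q = 6.882  (c) BW = 412.2 Hz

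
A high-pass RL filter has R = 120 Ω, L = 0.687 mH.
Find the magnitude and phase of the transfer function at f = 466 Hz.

Step 1 — Angular frequency: ω = 2π·466 = 2928 rad/s.
Step 2 — Transfer function: H(jω) = jωL/(R + jωL).
Step 3 — Numerator jωL = j·2.012; denominator R + jωL = 120 + j2.012.
Step 4 — H = 0.0002809 + j0.01676.
Step 5 — Magnitude: |H| = 0.01676 (-35.5 dB); phase: φ = 89.0°.

|H| = 0.01676 (-35.5 dB), φ = 89.0°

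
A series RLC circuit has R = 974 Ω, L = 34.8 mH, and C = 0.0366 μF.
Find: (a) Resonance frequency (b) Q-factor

Step 1 — Resonance condition Im(Z)=0 gives ω₀ = 1/√(LC).
Step 2 — ω₀ = 1/√(0.0348·3.66e-08) = 2.802e+04 rad/s.
Step 3 — f₀ = ω₀/(2π) = 4460 Hz.
Step 4 — Series Q: Q = ω₀L/R = 2.802e+04·0.0348/974 = 1.001.

(a) f₀ = 4460 Hz  (b) Q = 1.001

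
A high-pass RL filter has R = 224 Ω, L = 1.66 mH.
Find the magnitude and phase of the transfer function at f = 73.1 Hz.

Step 1 — Angular frequency: ω = 2π·73.1 = 459.3 rad/s.
Step 2 — Transfer function: H(jω) = jωL/(R + jωL).
Step 3 — Numerator jωL = j·0.7624; denominator R + jωL = 224 + j0.7624.
Step 4 — H = 1.159e-05 + j0.003404.
Step 5 — Magnitude: |H| = 0.003404 (-49.4 dB); phase: φ = 89.8°.

|H| = 0.003404 (-49.4 dB), φ = 89.8°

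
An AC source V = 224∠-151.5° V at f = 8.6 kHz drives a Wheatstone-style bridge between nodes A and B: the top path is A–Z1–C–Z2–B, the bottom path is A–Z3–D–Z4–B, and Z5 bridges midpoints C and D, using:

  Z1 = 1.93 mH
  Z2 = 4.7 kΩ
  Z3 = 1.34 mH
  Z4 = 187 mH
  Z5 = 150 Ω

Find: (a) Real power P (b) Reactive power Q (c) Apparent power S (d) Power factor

Step 1 — Angular frequency: ω = 2π·f = 2π·8600 = 5.404e+04 rad/s.
Step 2 — Component impedances:
  Z1: Z = jωL = j·5.404e+04·0.00193 = 0 + j104.3 Ω
  Z2: Z = R = 4700 Ω
  Z3: Z = jωL = j·5.404e+04·0.00134 = 0 + j72.41 Ω
  Z4: Z = jωL = j·5.404e+04·0.187 = 0 + j1.01e+04 Ω
  Z5: Z = R = 150 Ω
Step 3 — Bridge requires nodal analysis (the Z5 bridge couples midpoints C and D, so the two paths cannot be reduced to a simple series/parallel combination). Setting node B to ground and injecting 1 A at node A, the 3-node admittance system at A, C, D solves to V_A = Z_AB = 3843 + j1869 Ω = 4273∠25.9° Ω.
Step 4 — Source phasor: V = 224∠-151.5° V = -196.9 - j106.9 V.
Step 5 — Current: I = V / Z = -0.05237 - j0.002346 A = 0.05242∠-177.4° A.
Step 6 — Complex power: S = V·I* = 10.56 + j5.135 VA.
Step 7 — Real power: P = Re(S) = 10.56 W.
Step 8 — Reactive power: Q = Im(S) = 5.135 VAR.
Step 9 — Apparent power: |S| = 11.74 VA.
Step 10 — Power factor: PF = P/|S| = 0.8993 (lagging).

(a) P = 10.56 W  (b) Q = 5.135 VAR  (c) S = 11.74 VA  (d) PF = 0.8993 (lagging)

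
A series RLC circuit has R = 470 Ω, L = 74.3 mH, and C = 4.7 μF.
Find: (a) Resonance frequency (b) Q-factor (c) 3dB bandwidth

Step 1 — Resonance: ω₀ = 1/√(LC) = 1/√(0.0743·4.7e-06) = 1692 rad/s.
Step 2 — f₀ = ω₀/(2π) = 269.3 Hz.
Step 3 — Series Q: Q = ω₀L/R = 1692·0.0743/470 = 0.2675.
Step 4 — Bandwidth: Δω = ω₀/Q = 6326 rad/s; BW = Δω/(2π) = 1007 Hz.

(a) f₀ = 269.3 Hz  (b) Q = 0.2675  (c) BW = 1007 Hz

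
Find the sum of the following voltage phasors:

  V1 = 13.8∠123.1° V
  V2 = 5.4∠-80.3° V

Step 1 — Convert each phasor to rectangular form:
  V1 = 13.8·(cos(123.1°) + j·sin(123.1°)) = -7.536 + j11.56 V
  V2 = 5.4·(cos(-80.3°) + j·sin(-80.3°)) = 0.9098 - j5.323 V
Step 2 — Sum components: V_total = -6.626 + j6.238 V.
Step 3 — Convert to polar: |V_total| = 9.1 V, ∠V_total = 136.7°.

V_total = 9.1∠136.7° V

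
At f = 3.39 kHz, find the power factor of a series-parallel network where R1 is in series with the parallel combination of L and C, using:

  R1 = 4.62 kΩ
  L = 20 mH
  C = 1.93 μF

Step 1 — Angular frequency: ω = 2π·f = 2π·3390 = 2.13e+04 rad/s.
Step 2 — Component impedances:
  R1: Z = R = 4620 Ω
  L: Z = jωL = j·2.13e+04·0.02 = 0 + j426 Ω
  C: Z = 1/(jωC) = -j/(ω·C) = 0 - j24.33 Ω
Step 3 — Parallel branch: L || C = 1/(1/L + 1/C) = 0 - j25.8 Ω.
Step 4 — Series with R1: Z_total = R1 + (L || C) = 4620 - j25.8 Ω = 4620∠-0.3° Ω.
Step 5 — Power factor: PF = cos(φ) = Re(Z)/|Z| = 4620/4620 = 1.
Step 6 — Type: Im(Z) = -25.8 ⇒ leading (phase φ = -0.3°).

PF = 1 (leading, φ = -0.3°)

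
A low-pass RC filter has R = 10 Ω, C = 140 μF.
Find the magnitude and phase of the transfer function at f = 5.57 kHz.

Step 1 — Angular frequency: ω = 2π·5570 = 3.5e+04 rad/s.
Step 2 — Transfer function: H(jω) = 1/(1 + jωRC).
Step 3 — Denominator: 1 + jωRC = 1 + j·3.5e+04·10·0.00014 = 1 + j49.
Step 4 — H = 0.0004164 - j0.0204.
Step 5 — Magnitude: |H| = 0.02041 (-33.8 dB); phase: φ = -88.8°.

|H| = 0.02041 (-33.8 dB), φ = -88.8°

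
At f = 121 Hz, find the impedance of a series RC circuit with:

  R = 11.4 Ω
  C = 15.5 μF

Step 1 — Angular frequency: ω = 2π·f = 2π·121 = 760.3 rad/s.
Step 2 — Component impedances:
  R: Z = R = 11.4 Ω
  C: Z = 1/(jωC) = -j/(ω·C) = 0 - j84.86 Ω
Step 3 — Series combination: Z_total = R + C = 11.4 - j84.86 Ω = 85.62∠-82.3° Ω.

Z = 11.4 - j84.86 Ω = 85.62∠-82.3° Ω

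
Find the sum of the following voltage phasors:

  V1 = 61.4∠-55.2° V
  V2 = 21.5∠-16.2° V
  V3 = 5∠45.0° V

Step 1 — Convert each phasor to rectangular form:
  V1 = 61.4·(cos(-55.2°) + j·sin(-55.2°)) = 35.04 - j50.42 V
  V2 = 21.5·(cos(-16.2°) + j·sin(-16.2°)) = 20.65 - j5.998 V
  V3 = 5·(cos(45.0°) + j·sin(45.0°)) = 3.536 + j3.536 V
Step 2 — Sum components: V_total = 59.22 - j52.88 V.
Step 3 — Convert to polar: |V_total| = 79.4 V, ∠V_total = -41.8°.

V_total = 79.4∠-41.8° V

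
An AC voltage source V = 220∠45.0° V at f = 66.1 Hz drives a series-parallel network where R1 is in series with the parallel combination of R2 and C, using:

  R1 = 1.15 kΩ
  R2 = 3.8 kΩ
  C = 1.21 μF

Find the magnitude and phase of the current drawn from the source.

Step 1 — Angular frequency: ω = 2π·f = 2π·66.1 = 415.3 rad/s.
Step 2 — Component impedances:
  R1: Z = R = 1150 Ω
  R2: Z = R = 3800 Ω
  C: Z = 1/(jωC) = -j/(ω·C) = 0 - j1990 Ω
Step 3 — Parallel branch: R2 || C = 1/(1/R2 + 1/C) = 817.8 - j1562 Ω.
Step 4 — Series with R1: Z_total = R1 + (R2 || C) = 1968 - j1562 Ω = 2512∠-38.4° Ω.
Step 5 — Source phasor: V = 220∠45.0° V = 155.6 + j155.6 V.
Step 6 — Ohm's law: I = V / Z_total = (155.6 + j155.6) / (1968 - j1562) = 0.01001 + j0.087 A.
Step 7 — Convert to polar: |I| = 0.08757 A, ∠I = 83.4°.

I = 0.08757∠83.4° A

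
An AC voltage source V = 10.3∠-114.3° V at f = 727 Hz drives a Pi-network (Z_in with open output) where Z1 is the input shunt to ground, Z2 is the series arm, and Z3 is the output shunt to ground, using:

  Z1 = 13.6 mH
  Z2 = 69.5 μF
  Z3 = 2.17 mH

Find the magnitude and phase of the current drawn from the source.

Step 1 — Angular frequency: ω = 2π·f = 2π·727 = 4568 rad/s.
Step 2 — Component impedances:
  Z1: Z = jωL = j·4568·0.0136 = 0 + j62.12 Ω
  Z2: Z = 1/(jωC) = -j/(ω·C) = 0 - j3.15 Ω
  Z3: Z = jωL = j·4568·0.00217 = 0 + j9.912 Ω
Step 3 — With open output, the series arm Z2 and the output shunt Z3 appear in series to ground: Z2 + Z3 = 0 + j6.762 Ω.
Step 4 — Parallel with input shunt Z1: Z_in = Z1 || (Z2 + Z3) = 0 + j6.099 Ω = 6.099∠90.0° Ω.
Step 5 — Source phasor: V = 10.3∠-114.3° V = -4.239 - j9.387 V.
Step 6 — Ohm's law: I = V / Z_total = (-4.239 - j9.387) / (0 + j6.099) = -1.539 + j0.695 A.
Step 7 — Convert to polar: |I| = 1.689 A, ∠I = 155.7°.

I = 1.689∠155.7° A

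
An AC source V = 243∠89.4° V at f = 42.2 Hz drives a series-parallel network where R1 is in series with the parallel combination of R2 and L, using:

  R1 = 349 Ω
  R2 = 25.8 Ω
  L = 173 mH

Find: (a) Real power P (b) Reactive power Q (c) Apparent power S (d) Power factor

Step 1 — Angular frequency: ω = 2π·f = 2π·42.2 = 265.2 rad/s.
Step 2 — Component impedances:
  R1: Z = R = 349 Ω
  R2: Z = R = 25.8 Ω
  L: Z = jωL = j·265.2·0.173 = 0 + j45.87 Ω
Step 3 — Parallel branch: R2 || L = 1/(1/R2 + 1/L) = 19.6 + j11.02 Ω.
Step 4 — Series with R1: Z_total = R1 + (R2 || L) = 368.6 + j11.02 Ω = 368.8∠1.7° Ω.
Step 5 — Source phasor: V = 243∠89.4° V = 2.545 + j243 V.
Step 6 — Current: I = V / Z = 0.0266 + j0.6584 A = 0.659∠87.7° A.
Step 7 — Complex power: S = V·I* = 160.1 + j4.787 VA.
Step 8 — Real power: P = Re(S) = 160.1 W.
Step 9 — Reactive power: Q = Im(S) = 4.787 VAR.
Step 10 — Apparent power: |S| = 160.1 VA.
Step 11 — Power factor: PF = P/|S| = 0.9996 (lagging).

(a) P = 160.1 W  (b) Q = 4.787 VAR  (c) S = 160.1 VA  (d) PF = 0.9996 (lagging)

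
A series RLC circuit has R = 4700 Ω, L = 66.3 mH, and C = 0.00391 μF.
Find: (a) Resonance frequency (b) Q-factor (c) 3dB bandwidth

Step 1 — Resonance condition Im(Z)=0 gives ω₀ = 1/√(LC).
Step 2 — ω₀ = 1/√(0.0663·3.91e-09) = 6.211e+04 rad/s.
Step 3 — f₀ = ω₀/(2π) = 9885 Hz.
Step 4 — Series Q: Q = ω₀L/R = 6.211e+04·0.0663/4700 = 0.8761.
Step 5 — 3dB bandwidth: Δω = ω₀/Q = 7.089e+04 rad/s; BW = Δω/(2π) = 1.128e+04 Hz.

(a) f₀ = 9885 Hz  (b) Q = 0.8761  (c) BW = 1.128e+04 Hz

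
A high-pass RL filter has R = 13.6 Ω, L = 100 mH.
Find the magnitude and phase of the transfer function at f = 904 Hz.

Step 1 — Angular frequency: ω = 2π·904 = 5680 rad/s.
Step 2 — Transfer function: H(jω) = jωL/(R + jωL).
Step 3 — Numerator jωL = j·568; denominator R + jωL = 13.6 + j568.
Step 4 — H = 0.9994 + j0.02393.
Step 5 — Magnitude: |H| = 0.9997 (-0.0 dB); phase: φ = 1.4°.

|H| = 0.9997 (-0.0 dB), φ = 1.4°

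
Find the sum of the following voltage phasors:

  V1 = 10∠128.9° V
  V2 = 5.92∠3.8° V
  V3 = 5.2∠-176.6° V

Step 1 — Convert each phasor to rectangular form:
  V1 = 10·(cos(128.9°) + j·sin(128.9°)) = -6.28 + j7.782 V
  V2 = 5.92·(cos(3.8°) + j·sin(3.8°)) = 5.907 + j0.3923 V
  V3 = 5.2·(cos(-176.6°) + j·sin(-176.6°)) = -5.191 - j0.3084 V
Step 2 — Sum components: V_total = -5.563 + j7.866 V.
Step 3 — Convert to polar: |V_total| = 9.635 V, ∠V_total = 125.3°.

V_total = 9.635∠125.3° V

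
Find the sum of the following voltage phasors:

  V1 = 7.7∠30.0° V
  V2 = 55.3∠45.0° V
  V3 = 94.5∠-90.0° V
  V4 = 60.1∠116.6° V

Step 1 — Convert each phasor to rectangular form:
  V1 = 7.7·(cos(30.0°) + j·sin(30.0°)) = 6.668 + j3.85 V
  V2 = 55.3·(cos(45.0°) + j·sin(45.0°)) = 39.1 + j39.1 V
  V3 = 94.5·(cos(-90.0°) + j·sin(-90.0°)) = 0 - j94.5 V
  V4 = 60.1·(cos(116.6°) + j·sin(116.6°)) = -26.91 + j53.74 V
Step 2 — Sum components: V_total = 18.86 + j2.192 V.
Step 3 — Convert to polar: |V_total| = 18.99 V, ∠V_total = 6.6°.

V_total = 18.99∠6.6° V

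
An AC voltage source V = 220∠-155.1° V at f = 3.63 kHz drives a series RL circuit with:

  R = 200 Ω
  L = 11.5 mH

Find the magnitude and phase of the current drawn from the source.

Step 1 — Angular frequency: ω = 2π·f = 2π·3630 = 2.281e+04 rad/s.
Step 2 — Component impedances:
  R: Z = R = 200 Ω
  L: Z = jωL = j·2.281e+04·0.0115 = 0 + j262.3 Ω
Step 3 — Series combination: Z_total = R + L = 200 + j262.3 Ω = 329.8∠52.7° Ω.
Step 4 — Source phasor: V = 220∠-155.1° V = -199.5 - j92.63 V.
Step 5 — Ohm's law: I = V / Z_total = (-199.5 - j92.63) / (200 + j262.3) = -0.5901 + j0.3108 A.
Step 6 — Convert to polar: |I| = 0.667 A, ∠I = 152.2°.

I = 0.667∠152.2° A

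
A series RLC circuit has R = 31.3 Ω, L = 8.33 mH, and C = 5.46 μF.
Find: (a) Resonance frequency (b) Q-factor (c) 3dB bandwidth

Step 1 — Resonance: ω₀ = 1/√(LC) = 1/√(0.00833·5.46e-06) = 4689 rad/s.
Step 2 — f₀ = ω₀/(2π) = 746.3 Hz.
Step 3 — Series Q: Q = ω₀L/R = 4689·0.00833/31.3 = 1.248.
Step 4 — Bandwidth: Δω = ω₀/Q = 3758 rad/s; BW = Δω/(2π) = 598 Hz.

(a) f₀ = 746.3 Hz  (b) Q = 1.248  (c) BW = 598 Hz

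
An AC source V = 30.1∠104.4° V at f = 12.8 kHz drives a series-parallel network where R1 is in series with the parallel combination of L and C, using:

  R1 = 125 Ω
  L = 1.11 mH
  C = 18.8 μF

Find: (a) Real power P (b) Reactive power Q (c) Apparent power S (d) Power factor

Step 1 — Angular frequency: ω = 2π·f = 2π·1.28e+04 = 8.042e+04 rad/s.
Step 2 — Component impedances:
  R1: Z = R = 125 Ω
  L: Z = jωL = j·8.042e+04·0.00111 = 0 + j89.27 Ω
  C: Z = 1/(jωC) = -j/(ω·C) = 0 - j0.6614 Ω
Step 3 — Parallel branch: L || C = 1/(1/L + 1/C) = 0 - j0.6663 Ω.
Step 4 — Series with R1: Z_total = R1 + (L || C) = 125 - j0.6663 Ω = 125∠-0.3° Ω.
Step 5 — Source phasor: V = 30.1∠104.4° V = -7.486 + j29.15 V.
Step 6 — Current: I = V / Z = -0.06113 + j0.2329 A = 0.2408∠104.7° A.
Step 7 — Complex power: S = V·I* = 7.248 - j0.03864 VA.
Step 8 — Real power: P = Re(S) = 7.248 W.
Step 9 — Reactive power: Q = Im(S) = -0.03864 VAR.
Step 10 — Apparent power: |S| = 7.248 VA.
Step 11 — Power factor: PF = P/|S| = 1 (leading).

(a) P = 7.248 W  (b) Q = -0.03864 VAR  (c) S = 7.248 VA  (d) PF = 1 (leading)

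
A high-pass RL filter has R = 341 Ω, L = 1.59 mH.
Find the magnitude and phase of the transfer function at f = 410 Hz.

Step 1 — Angular frequency: ω = 2π·410 = 2576 rad/s.
Step 2 — Transfer function: H(jω) = jωL/(R + jωL).
Step 3 — Numerator jωL = j·4.096; denominator R + jωL = 341 + j4.096.
Step 4 — H = 0.0001443 + j0.01201.
Step 5 — Magnitude: |H| = 0.01201 (-38.4 dB); phase: φ = 89.3°.

|H| = 0.01201 (-38.4 dB), φ = 89.3°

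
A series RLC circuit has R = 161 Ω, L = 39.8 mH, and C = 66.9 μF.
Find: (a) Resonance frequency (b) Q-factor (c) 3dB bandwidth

Step 1 — Resonance condition Im(Z)=0 gives ω₀ = 1/√(LC).
Step 2 — ω₀ = 1/√(0.0398·6.69e-05) = 612.8 rad/s.
Step 3 — f₀ = ω₀/(2π) = 97.54 Hz.
Step 4 — Series Q: Q = ω₀L/R = 612.8·0.0398/161 = 0.1515.
Step 5 — 3dB bandwidth: Δω = ω₀/Q = 4045 rad/s; BW = Δω/(2π) = 643.8 Hz.

(a) f₀ = 97.54 Hz  (b) Q = 0.1515  (c) BW = 643.8 Hz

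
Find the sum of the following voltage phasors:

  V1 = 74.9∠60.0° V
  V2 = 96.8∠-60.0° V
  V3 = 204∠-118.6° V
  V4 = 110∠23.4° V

Step 1 — Convert each phasor to rectangular form:
  V1 = 74.9·(cos(60.0°) + j·sin(60.0°)) = 37.45 + j64.87 V
  V2 = 96.8·(cos(-60.0°) + j·sin(-60.0°)) = 48.4 - j83.83 V
  V3 = 204·(cos(-118.6°) + j·sin(-118.6°)) = -97.65 - j179.1 V
  V4 = 110·(cos(23.4°) + j·sin(23.4°)) = 101 + j43.69 V
Step 2 — Sum components: V_total = 89.15 - j154.4 V.
Step 3 — Convert to polar: |V_total| = 178.3 V, ∠V_total = -60.0°.

V_total = 178.3∠-60.0° V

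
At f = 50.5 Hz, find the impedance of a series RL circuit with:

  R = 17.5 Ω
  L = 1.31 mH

Step 1 — Angular frequency: ω = 2π·f = 2π·50.5 = 317.3 rad/s.
Step 2 — Component impedances:
  R: Z = R = 17.5 Ω
  L: Z = jωL = j·317.3·0.00131 = 0 + j0.4157 Ω
Step 3 — Series combination: Z_total = R + L = 17.5 + j0.4157 Ω = 17.5∠1.4° Ω.

Z = 17.5 + j0.4157 Ω = 17.5∠1.4° Ω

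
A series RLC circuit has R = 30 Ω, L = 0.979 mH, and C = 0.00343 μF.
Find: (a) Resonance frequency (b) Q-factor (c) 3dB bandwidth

Step 1 — Resonance condition Im(Z)=0 gives ω₀ = 1/√(LC).
Step 2 — ω₀ = 1/√(0.000979·3.43e-09) = 5.457e+05 rad/s.
Step 3 — f₀ = ω₀/(2π) = 8.685e+04 Hz.
Step 4 — Series Q: Q = ω₀L/R = 5.457e+05·0.000979/30 = 17.81.
Step 5 — 3dB bandwidth: Δω = ω₀/Q = 3.064e+04 rad/s; BW = Δω/(2π) = 4877 Hz.

(a) f₀ = 8.685e+04 Hz  (b) Q = 17.81  (c) BW = 4877 Hz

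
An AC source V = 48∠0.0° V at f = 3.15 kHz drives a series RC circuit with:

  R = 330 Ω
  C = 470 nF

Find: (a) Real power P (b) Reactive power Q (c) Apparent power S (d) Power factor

Step 1 — Angular frequency: ω = 2π·f = 2π·3150 = 1.979e+04 rad/s.
Step 2 — Component impedances:
  R: Z = R = 330 Ω
  C: Z = 1/(jωC) = -j/(ω·C) = 0 - j107.5 Ω
Step 3 — Series combination: Z_total = R + C = 330 - j107.5 Ω = 347.1∠-18.0° Ω.
Step 4 — Source phasor: V = 48∠0.0° V = 48 V.
Step 5 — Current: I = V / Z = 0.1315 + j0.04284 A = 0.1383∠18.0° A.
Step 6 — Complex power: S = V·I* = 6.312 - j2.056 VA.
Step 7 — Real power: P = Re(S) = 6.312 W.
Step 8 — Reactive power: Q = Im(S) = -2.056 VAR.
Step 9 — Apparent power: |S| = 6.638 VA.
Step 10 — Power factor: PF = P/|S| = 0.9508 (leading).

(a) P = 6.312 W  (b) Q = -2.056 VAR  (c) S = 6.638 VA  (d) PF = 0.9508 (leading)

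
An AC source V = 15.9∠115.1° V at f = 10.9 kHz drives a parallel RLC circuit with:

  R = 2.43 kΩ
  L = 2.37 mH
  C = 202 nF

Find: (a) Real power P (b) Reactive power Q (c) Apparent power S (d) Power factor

Step 1 — Angular frequency: ω = 2π·f = 2π·1.09e+04 = 6.849e+04 rad/s.
Step 2 — Component impedances:
  R: Z = R = 2430 Ω
  L: Z = jωL = j·6.849e+04·0.00237 = 0 + j162.3 Ω
  C: Z = 1/(jωC) = -j/(ω·C) = 0 - j72.28 Ω
Step 3 — Parallel combination: 1/Z_total = 1/R + 1/L + 1/C; Z_total = 6.969 - j129.9 Ω = 130.1∠-86.9° Ω.
Step 4 — Source phasor: V = 15.9∠115.1° V = -6.745 + j14.4 V.
Step 5 — Current: I = V / Z = -0.1133 - j0.04583 A = 0.1222∠-158.0° A.
Step 6 — Complex power: S = V·I* = 0.104 - j1.94 VA.
Step 7 — Real power: P = Re(S) = 0.104 W.
Step 8 — Reactive power: Q = Im(S) = -1.94 VAR.
Step 9 — Apparent power: |S| = 1.943 VA.
Step 10 — Power factor: PF = P/|S| = 0.05355 (leading).

(a) P = 0.104 W  (b) Q = -1.94 VAR  (c) S = 1.943 VA  (d) PF = 0.05355 (leading)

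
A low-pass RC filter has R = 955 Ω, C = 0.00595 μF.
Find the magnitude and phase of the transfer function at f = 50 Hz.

Step 1 — Angular frequency: ω = 2π·50 = 314.2 rad/s.
Step 2 — Transfer function: H(jω) = 1/(1 + jωRC).
Step 3 — Denominator: 1 + jωRC = 1 + j·314.2·955·5.95e-09 = 1 + j0.001785.
Step 4 — H = 1 - j0.001785.
Step 5 — Magnitude: |H| = 1 (-0.0 dB); phase: φ = -0.1°.

|H| = 1 (-0.0 dB), φ = -0.1°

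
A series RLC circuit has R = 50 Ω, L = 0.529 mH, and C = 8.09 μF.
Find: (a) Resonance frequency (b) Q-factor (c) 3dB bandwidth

Step 1 — Resonance: ω₀ = 1/√(LC) = 1/√(0.000529·8.09e-06) = 1.529e+04 rad/s.
Step 2 — f₀ = ω₀/(2π) = 2433 Hz.
Step 3 — Series Q: Q = ω₀L/R = 1.529e+04·0.000529/50 = 0.1617.
Step 4 — Bandwidth: Δω = ω₀/Q = 9.452e+04 rad/s; BW = Δω/(2π) = 1.504e+04 Hz.

(a) f₀ = 2433 Hz  (b) Q = 0.1617  (c) BW = 1.504e+04 Hz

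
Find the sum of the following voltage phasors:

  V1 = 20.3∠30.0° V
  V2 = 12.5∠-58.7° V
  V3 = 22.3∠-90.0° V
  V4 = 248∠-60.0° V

Step 1 — Convert each phasor to rectangular form:
  V1 = 20.3·(cos(30.0°) + j·sin(30.0°)) = 17.58 + j10.15 V
  V2 = 12.5·(cos(-58.7°) + j·sin(-58.7°)) = 6.494 - j10.68 V
  V3 = 22.3·(cos(-90.0°) + j·sin(-90.0°)) = 0 - j22.3 V
  V4 = 248·(cos(-60.0°) + j·sin(-60.0°)) = 124 - j214.8 V
Step 2 — Sum components: V_total = 148.1 - j237.6 V.
Step 3 — Convert to polar: |V_total| = 280 V, ∠V_total = -58.1°.

V_total = 280∠-58.1° V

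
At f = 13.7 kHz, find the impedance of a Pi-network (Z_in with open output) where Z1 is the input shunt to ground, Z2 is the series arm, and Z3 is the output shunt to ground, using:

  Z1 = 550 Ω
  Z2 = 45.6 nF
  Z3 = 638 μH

Step 1 — Angular frequency: ω = 2π·f = 2π·1.37e+04 = 8.608e+04 rad/s.
Step 2 — Component impedances:
  Z1: Z = R = 550 Ω
  Z2: Z = 1/(jωC) = -j/(ω·C) = 0 - j254.8 Ω
  Z3: Z = jωL = j·8.608e+04·0.000638 = 0 + j54.92 Ω
Step 3 — With open output, the series arm Z2 and the output shunt Z3 appear in series to ground: Z2 + Z3 = 0 - j199.8 Ω.
Step 4 — Parallel with input shunt Z1: Z_in = Z1 || (Z2 + Z3) = 64.14 - j176.5 Ω = 187.8∠-70.0° Ω.

Z = 64.14 - j176.5 Ω = 187.8∠-70.0° Ω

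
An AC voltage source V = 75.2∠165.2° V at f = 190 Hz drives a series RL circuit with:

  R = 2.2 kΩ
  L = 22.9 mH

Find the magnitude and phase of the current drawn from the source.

Step 1 — Angular frequency: ω = 2π·f = 2π·190 = 1194 rad/s.
Step 2 — Component impedances:
  R: Z = R = 2200 Ω
  L: Z = jωL = j·1194·0.0229 = 0 + j27.34 Ω
Step 3 — Series combination: Z_total = R + L = 2200 + j27.34 Ω = 2200∠0.7° Ω.
Step 4 — Source phasor: V = 75.2∠165.2° V = -72.71 + j19.21 V.
Step 5 — Ohm's law: I = V / Z_total = (-72.71 + j19.21) / (2200 + j27.34) = -0.03293 + j0.009141 A.
Step 6 — Convert to polar: |I| = 0.03418 A, ∠I = 164.5°.

I = 0.03418∠164.5° A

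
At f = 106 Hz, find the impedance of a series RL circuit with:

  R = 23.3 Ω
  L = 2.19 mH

Step 1 — Angular frequency: ω = 2π·f = 2π·106 = 666 rad/s.
Step 2 — Component impedances:
  R: Z = R = 23.3 Ω
  L: Z = jωL = j·666·0.00219 = 0 + j1.459 Ω
Step 3 — Series combination: Z_total = R + L = 23.3 + j1.459 Ω = 23.35∠3.6° Ω.

Z = 23.3 + j1.459 Ω = 23.35∠3.6° Ω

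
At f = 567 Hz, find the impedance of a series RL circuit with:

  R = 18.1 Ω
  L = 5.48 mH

Step 1 — Angular frequency: ω = 2π·f = 2π·567 = 3563 rad/s.
Step 2 — Component impedances:
  R: Z = R = 18.1 Ω
  L: Z = jωL = j·3563·0.00548 = 0 + j19.52 Ω
Step 3 — Series combination: Z_total = R + L = 18.1 + j19.52 Ω = 26.62∠47.2° Ω.

Z = 18.1 + j19.52 Ω = 26.62∠47.2° Ω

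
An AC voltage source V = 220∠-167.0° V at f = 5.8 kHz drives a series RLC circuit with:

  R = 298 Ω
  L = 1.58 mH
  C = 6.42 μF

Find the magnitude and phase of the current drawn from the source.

Step 1 — Angular frequency: ω = 2π·f = 2π·5800 = 3.644e+04 rad/s.
Step 2 — Component impedances:
  R: Z = R = 298 Ω
  L: Z = jωL = j·3.644e+04·0.00158 = 0 + j57.58 Ω
  C: Z = 1/(jωC) = -j/(ω·C) = 0 - j4.274 Ω
Step 3 — Series combination: Z_total = R + L + C = 298 + j53.3 Ω = 302.7∠10.1° Ω.
Step 4 — Source phasor: V = 220∠-167.0° V = -214.4 - j49.49 V.
Step 5 — Ohm's law: I = V / Z_total = (-214.4 - j49.49) / (298 + j53.3) = -0.7258 - j0.03624 A.
Step 6 — Convert to polar: |I| = 0.7267 A, ∠I = -177.1°.

I = 0.7267∠-177.1° A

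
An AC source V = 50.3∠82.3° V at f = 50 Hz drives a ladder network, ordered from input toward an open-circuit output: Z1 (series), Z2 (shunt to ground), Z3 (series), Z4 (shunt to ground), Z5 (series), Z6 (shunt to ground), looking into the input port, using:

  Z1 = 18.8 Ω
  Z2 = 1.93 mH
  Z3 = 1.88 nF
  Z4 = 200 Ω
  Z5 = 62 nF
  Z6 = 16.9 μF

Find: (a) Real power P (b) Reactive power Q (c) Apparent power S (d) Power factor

Step 1 — Angular frequency: ω = 2π·f = 2π·50 = 314.2 rad/s.
Step 2 — Component impedances:
  Z1: Z = R = 18.8 Ω
  Z2: Z = jωL = j·314.2·0.00193 = 0 + j0.6063 Ω
  Z3: Z = 1/(jωC) = -j/(ω·C) = 0 - j1.693e+06 Ω
  Z4: Z = R = 200 Ω
  Z5: Z = 1/(jωC) = -j/(ω·C) = 0 - j5.134e+04 Ω
  Z6: Z = 1/(jωC) = -j/(ω·C) = 0 - j188.3 Ω
Step 3 — Ladder network (open output): work backward from the far end, alternating series and parallel combinations. Z_in = 18.8 + j0.6063 Ω = 18.81∠1.8° Ω.
Step 4 — Source phasor: V = 50.3∠82.3° V = 6.74 + j49.85 V.
Step 5 — Current: I = V / Z = 0.4435 + j2.637 A = 2.674∠80.5° A.
Step 6 — Complex power: S = V·I* = 134.4 + j4.336 VA.
Step 7 — Real power: P = Re(S) = 134.4 W.
Step 8 — Reactive power: Q = Im(S) = 4.336 VAR.
Step 9 — Apparent power: |S| = 134.5 VA.
Step 10 — Power factor: PF = P/|S| = 0.9995 (lagging).

(a) P = 134.4 W  (b) Q = 4.336 VAR  (c) S = 134.5 VA  (d) PF = 0.9995 (lagging)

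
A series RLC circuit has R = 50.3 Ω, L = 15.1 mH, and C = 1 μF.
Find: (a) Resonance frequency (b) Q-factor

Step 1 — Resonance condition Im(Z)=0 gives ω₀ = 1/√(LC).
Step 2 — ω₀ = 1/√(0.0151·1e-06) = 8138 rad/s.
Step 3 — f₀ = ω₀/(2π) = 1295 Hz.
Step 4 — Series Q: Q = ω₀L/R = 8138·0.0151/50.3 = 2.443.

(a) f₀ = 1295 Hz  (b) Q = 2.443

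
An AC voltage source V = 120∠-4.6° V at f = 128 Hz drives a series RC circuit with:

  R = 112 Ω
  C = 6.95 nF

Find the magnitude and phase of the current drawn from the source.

Step 1 — Angular frequency: ω = 2π·f = 2π·128 = 804.2 rad/s.
Step 2 — Component impedances:
  R: Z = R = 112 Ω
  C: Z = 1/(jωC) = -j/(ω·C) = 0 - j1.789e+05 Ω
Step 3 — Series combination: Z_total = R + C = 112 - j1.789e+05 Ω = 1.789e+05∠-90.0° Ω.
Step 4 — Source phasor: V = 120∠-4.6° V = 119.6 - j9.624 V.
Step 5 — Ohm's law: I = V / Z_total = (119.6 - j9.624) / (112 - j1.789e+05) = 5.421e-05 + j0.0006685 A.
Step 6 — Convert to polar: |I| = 0.0006707 A, ∠I = 85.4°.

I = 0.0006707∠85.4° A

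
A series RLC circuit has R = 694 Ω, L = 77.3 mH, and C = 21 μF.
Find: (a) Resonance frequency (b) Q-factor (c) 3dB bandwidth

Step 1 — Resonance: ω₀ = 1/√(LC) = 1/√(0.0773·2.1e-05) = 784.9 rad/s.
Step 2 — f₀ = ω₀/(2π) = 124.9 Hz.
Step 3 — Series Q: Q = ω₀L/R = 784.9·0.0773/694 = 0.08742.
Step 4 — Bandwidth: Δω = ω₀/Q = 8978 rad/s; BW = Δω/(2π) = 1429 Hz.

(a) f₀ = 124.9 Hz  (b) Q = 0.08742  (c) BW = 1429 Hz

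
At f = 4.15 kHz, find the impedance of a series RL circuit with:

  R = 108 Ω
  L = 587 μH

Step 1 — Angular frequency: ω = 2π·f = 2π·4150 = 2.608e+04 rad/s.
Step 2 — Component impedances:
  R: Z = R = 108 Ω
  L: Z = jωL = j·2.608e+04·0.000587 = 0 + j15.31 Ω
Step 3 — Series combination: Z_total = R + L = 108 + j15.31 Ω = 109.1∠8.1° Ω.

Z = 108 + j15.31 Ω = 109.1∠8.1° Ω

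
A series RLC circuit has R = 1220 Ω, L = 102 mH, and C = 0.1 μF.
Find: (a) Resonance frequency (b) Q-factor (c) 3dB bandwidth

Step 1 — Resonance: ω₀ = 1/√(LC) = 1/√(0.102·1e-07) = 9901 rad/s.
Step 2 — f₀ = ω₀/(2π) = 1576 Hz.
Step 3 — Series Q: Q = ω₀L/R = 9901·0.102/1220 = 0.8278.
Step 4 — Bandwidth: Δω = ω₀/Q = 1.196e+04 rad/s; BW = Δω/(2π) = 1904 Hz.

(a) f₀ = 1576 Hz  (b) Q = 0.8278  (c) BW = 1904 Hz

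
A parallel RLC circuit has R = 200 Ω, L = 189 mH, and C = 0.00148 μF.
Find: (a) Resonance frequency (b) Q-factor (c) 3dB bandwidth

Step 1 — Resonance: ω₀ = 1/√(LC) = 1/√(0.189·1.48e-09) = 5.979e+04 rad/s.
Step 2 — f₀ = ω₀/(2π) = 9516 Hz.
Step 3 — Parallel Q: Q = R/(ω₀L) = 200/(5.979e+04·0.189) = 0.0177.
Step 4 — Bandwidth: Δω = ω₀/Q = 3.378e+06 rad/s; BW = Δω/(2π) = 5.377e+05 Hz.

(a) f₀ = 9516 Hz  (b) Q = 0.0177  (c) BW = 5.377e+05 Hz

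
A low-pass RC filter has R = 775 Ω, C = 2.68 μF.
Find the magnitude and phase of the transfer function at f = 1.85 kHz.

Step 1 — Angular frequency: ω = 2π·1850 = 1.162e+04 rad/s.
Step 2 — Transfer function: H(jω) = 1/(1 + jωRC).
Step 3 — Denominator: 1 + jωRC = 1 + j·1.162e+04·775·2.68e-06 = 1 + j24.14.
Step 4 — H = 0.001713 - j0.04135.
Step 5 — Magnitude: |H| = 0.04138 (-27.7 dB); phase: φ = -87.6°.

|H| = 0.04138 (-27.7 dB), φ = -87.6°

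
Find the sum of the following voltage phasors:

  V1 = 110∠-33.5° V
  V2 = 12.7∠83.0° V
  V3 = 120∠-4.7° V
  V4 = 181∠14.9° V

Step 1 — Convert each phasor to rectangular form:
  V1 = 110·(cos(-33.5°) + j·sin(-33.5°)) = 91.73 - j60.71 V
  V2 = 12.7·(cos(83.0°) + j·sin(83.0°)) = 1.548 + j12.61 V
  V3 = 120·(cos(-4.7°) + j·sin(-4.7°)) = 119.6 - j9.833 V
  V4 = 181·(cos(14.9°) + j·sin(14.9°)) = 174.9 + j46.54 V
Step 2 — Sum components: V_total = 387.8 - j11.4 V.
Step 3 — Convert to polar: |V_total| = 388 V, ∠V_total = -1.7°.

V_total = 388∠-1.7° V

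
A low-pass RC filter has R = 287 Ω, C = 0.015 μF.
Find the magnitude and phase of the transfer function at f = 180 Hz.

Step 1 — Angular frequency: ω = 2π·180 = 1131 rad/s.
Step 2 — Transfer function: H(jω) = 1/(1 + jωRC).
Step 3 — Denominator: 1 + jωRC = 1 + j·1131·287·1.5e-08 = 1 + j0.004869.
Step 4 — H = 1 - j0.004869.
Step 5 — Magnitude: |H| = 1 (-0.0 dB); phase: φ = -0.3°.

|H| = 1 (-0.0 dB), φ = -0.3°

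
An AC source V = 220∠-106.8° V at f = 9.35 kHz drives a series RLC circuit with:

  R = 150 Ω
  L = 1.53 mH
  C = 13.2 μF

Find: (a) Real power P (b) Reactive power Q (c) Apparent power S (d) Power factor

Step 1 — Angular frequency: ω = 2π·f = 2π·9350 = 5.875e+04 rad/s.
Step 2 — Component impedances:
  R: Z = R = 150 Ω
  L: Z = jωL = j·5.875e+04·0.00153 = 0 + j89.88 Ω
  C: Z = 1/(jωC) = -j/(ω·C) = 0 - j1.29 Ω
Step 3 — Series combination: Z_total = R + L + C = 150 + j88.59 Ω = 174.2∠30.6° Ω.
Step 4 — Source phasor: V = 220∠-106.8° V = -63.59 - j210.6 V.
Step 5 — Current: I = V / Z = -0.9291 - j0.8553 A = 1.263∠-137.4° A.
Step 6 — Complex power: S = V·I* = 239.2 + j141.3 VA.
Step 7 — Real power: P = Re(S) = 239.2 W.
Step 8 — Reactive power: Q = Im(S) = 141.3 VAR.
Step 9 — Apparent power: |S| = 277.8 VA.
Step 10 — Power factor: PF = P/|S| = 0.861 (lagging).

(a) P = 239.2 W  (b) Q = 141.3 VAR  (c) S = 277.8 VA  (d) PF = 0.861 (lagging)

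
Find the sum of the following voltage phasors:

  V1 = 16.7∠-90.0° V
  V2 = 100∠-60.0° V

Step 1 — Convert each phasor to rectangular form:
  V1 = 16.7·(cos(-90.0°) + j·sin(-90.0°)) = 0 - j16.7 V
  V2 = 100·(cos(-60.0°) + j·sin(-60.0°)) = 50 - j86.6 V
Step 2 — Sum components: V_total = 50 - j103.3 V.
Step 3 — Convert to polar: |V_total| = 114.8 V, ∠V_total = -64.2°.

V_total = 114.8∠-64.2° V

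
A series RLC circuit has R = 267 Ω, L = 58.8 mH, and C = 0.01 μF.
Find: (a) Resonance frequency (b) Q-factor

Step 1 — Resonance condition Im(Z)=0 gives ω₀ = 1/√(LC).
Step 2 — ω₀ = 1/√(0.0588·1e-08) = 4.124e+04 rad/s.
Step 3 — f₀ = ω₀/(2π) = 6563 Hz.
Step 4 — Series Q: Q = ω₀L/R = 4.124e+04·0.0588/267 = 9.082.

(a) f₀ = 6563 Hz  (b) Q = 9.082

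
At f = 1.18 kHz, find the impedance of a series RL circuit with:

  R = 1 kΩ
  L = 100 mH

Step 1 — Angular frequency: ω = 2π·f = 2π·1180 = 7414 rad/s.
Step 2 — Component impedances:
  R: Z = R = 1000 Ω
  L: Z = jωL = j·7414·0.1 = 0 + j741.4 Ω
Step 3 — Series combination: Z_total = R + L = 1000 + j741.4 Ω = 1245∠36.6° Ω.

Z = 1000 + j741.4 Ω = 1245∠36.6° Ω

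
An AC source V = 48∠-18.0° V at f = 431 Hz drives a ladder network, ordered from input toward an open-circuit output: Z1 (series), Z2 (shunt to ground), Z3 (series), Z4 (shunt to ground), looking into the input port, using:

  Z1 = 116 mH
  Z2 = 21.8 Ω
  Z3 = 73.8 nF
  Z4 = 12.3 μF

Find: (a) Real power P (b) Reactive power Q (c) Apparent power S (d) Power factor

Step 1 — Angular frequency: ω = 2π·f = 2π·431 = 2708 rad/s.
Step 2 — Component impedances:
  Z1: Z = jωL = j·2708·0.116 = 0 + j314.1 Ω
  Z2: Z = R = 21.8 Ω
  Z3: Z = 1/(jωC) = -j/(ω·C) = 0 - j5004 Ω
  Z4: Z = 1/(jωC) = -j/(ω·C) = 0 - j30.02 Ω
Step 3 — Ladder network (open output): work backward from the far end, alternating series and parallel combinations. Z_in = 21.8 + j314 Ω = 314.8∠86.0° Ω.
Step 4 — Source phasor: V = 48∠-18.0° V = 45.65 - j14.83 V.
Step 5 — Current: I = V / Z = -0.03696 - j0.1479 A = 0.1525∠-104.0° A.
Step 6 — Complex power: S = V·I* = 0.5068 + j7.301 VA.
Step 7 — Real power: P = Re(S) = 0.5068 W.
Step 8 — Reactive power: Q = Im(S) = 7.301 VAR.
Step 9 — Apparent power: |S| = 7.319 VA.
Step 10 — Power factor: PF = P/|S| = 0.06925 (lagging).

(a) P = 0.5068 W  (b) Q = 7.301 VAR  (c) S = 7.319 VA  (d) PF = 0.06925 (lagging)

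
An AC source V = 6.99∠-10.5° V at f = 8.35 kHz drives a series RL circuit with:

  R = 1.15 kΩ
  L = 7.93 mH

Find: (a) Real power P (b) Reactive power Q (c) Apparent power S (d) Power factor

Step 1 — Angular frequency: ω = 2π·f = 2π·8350 = 5.246e+04 rad/s.
Step 2 — Component impedances:
  R: Z = R = 1150 Ω
  L: Z = jωL = j·5.246e+04·0.00793 = 0 + j416 Ω
Step 3 — Series combination: Z_total = R + L = 1150 + j416 Ω = 1223∠19.9° Ω.
Step 4 — Source phasor: V = 6.99∠-10.5° V = 6.873 - j1.274 V.
Step 5 — Current: I = V / Z = 0.00493 - j0.002891 A = 0.005716∠-30.4° A.
Step 6 — Complex power: S = V·I* = 0.03757 + j0.01359 VA.
Step 7 — Real power: P = Re(S) = 0.03757 W.
Step 8 — Reactive power: Q = Im(S) = 0.01359 VAR.
Step 9 — Apparent power: |S| = 0.03995 VA.
Step 10 — Power factor: PF = P/|S| = 0.9404 (lagging).

(a) P = 0.03757 W  (b) Q = 0.01359 VAR  (c) S = 0.03995 VA  (d) PF = 0.9404 (lagging)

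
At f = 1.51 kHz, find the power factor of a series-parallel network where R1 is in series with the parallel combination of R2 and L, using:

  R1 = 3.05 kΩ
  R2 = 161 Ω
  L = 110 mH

Step 1 — Angular frequency: ω = 2π·f = 2π·1510 = 9488 rad/s.
Step 2 — Component impedances:
  R1: Z = R = 3050 Ω
  R2: Z = R = 161 Ω
  L: Z = jωL = j·9488·0.11 = 0 + j1044 Ω
Step 3 — Parallel branch: R2 || L = 1/(1/R2 + 1/L) = 157.3 + j24.26 Ω.
Step 4 — Series with R1: Z_total = R1 + (R2 || L) = 3207 + j24.26 Ω = 3207∠0.4° Ω.
Step 5 — Power factor: PF = cos(φ) = Re(Z)/|Z| = 3207/3207 = 1.
Step 6 — Type: Im(Z) = 24.26 ⇒ lagging (phase φ = 0.4°).

PF = 1 (lagging, φ = 0.4°)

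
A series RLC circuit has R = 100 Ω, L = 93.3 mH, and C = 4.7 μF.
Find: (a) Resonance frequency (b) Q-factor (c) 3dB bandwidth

Step 1 — Resonance condition Im(Z)=0 gives ω₀ = 1/√(LC).
Step 2 — ω₀ = 1/√(0.0933·4.7e-06) = 1510 rad/s.
Step 3 — f₀ = ω₀/(2π) = 240.3 Hz.
Step 4 — Series Q: Q = ω₀L/R = 1510·0.0933/100 = 1.409.
Step 5 — 3dB bandwidth: Δω = ω₀/Q = 1072 rad/s; BW = Δω/(2π) = 170.6 Hz.

(a) f₀ = 240.3 Hz  (b) Q = 1.409  (c) BW = 170.6 Hz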